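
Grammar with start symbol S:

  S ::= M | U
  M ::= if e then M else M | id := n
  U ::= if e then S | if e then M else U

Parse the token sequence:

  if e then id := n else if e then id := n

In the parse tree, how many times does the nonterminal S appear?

[S [U if e then [M id := n] else [U if e then [S [M id := n]]]]]

2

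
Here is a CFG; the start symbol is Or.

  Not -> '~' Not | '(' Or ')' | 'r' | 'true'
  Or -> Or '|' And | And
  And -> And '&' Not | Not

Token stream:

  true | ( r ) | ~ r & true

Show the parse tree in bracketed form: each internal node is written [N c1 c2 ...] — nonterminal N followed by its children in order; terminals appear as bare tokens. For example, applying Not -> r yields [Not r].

[Or [Or [Or [And [Not true]]] | [And [Not ( [Or [And [Not r]]] )]]] | [And [And [Not ~ [Not r]]] & [Not true]]]

Or
Or | And
Or | And | And
And | And | And
Not | And | And
true | And | And
true | Not | And
true | ( Or ) | And
true | ( And ) | And
true | ( Not ) | And
true | ( r ) | And
true | ( r ) | And & Not
true | ( r ) | Not & Not
true | ( r ) | ~ Not & Not
true | ( r ) | ~ r & Not
true | ( r ) | ~ r & true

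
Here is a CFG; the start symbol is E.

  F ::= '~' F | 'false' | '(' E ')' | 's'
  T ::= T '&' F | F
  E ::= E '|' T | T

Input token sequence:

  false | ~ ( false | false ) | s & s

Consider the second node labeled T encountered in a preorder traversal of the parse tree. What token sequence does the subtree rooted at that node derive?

[E [E [E [T [F false]]] | [T [F ~ [F ( [E [E [T [F false]]] | [T [F false]]] )]]]] | [T [T [F s]] & [F s]]]

~ ( false | false )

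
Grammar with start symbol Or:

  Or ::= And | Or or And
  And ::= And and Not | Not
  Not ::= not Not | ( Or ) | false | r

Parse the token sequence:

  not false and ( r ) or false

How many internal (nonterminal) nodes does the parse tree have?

12

[Or [Or [And [And [Not not [Not false]]] and [Not ( [Or [And [Not r]]] )]]] or [And [Not false]]]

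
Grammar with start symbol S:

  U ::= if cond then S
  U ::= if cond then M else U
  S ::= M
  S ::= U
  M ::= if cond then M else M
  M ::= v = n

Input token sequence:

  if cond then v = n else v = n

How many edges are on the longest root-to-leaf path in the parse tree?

[S [M if cond then [M v = n] else [M v = n]]]

3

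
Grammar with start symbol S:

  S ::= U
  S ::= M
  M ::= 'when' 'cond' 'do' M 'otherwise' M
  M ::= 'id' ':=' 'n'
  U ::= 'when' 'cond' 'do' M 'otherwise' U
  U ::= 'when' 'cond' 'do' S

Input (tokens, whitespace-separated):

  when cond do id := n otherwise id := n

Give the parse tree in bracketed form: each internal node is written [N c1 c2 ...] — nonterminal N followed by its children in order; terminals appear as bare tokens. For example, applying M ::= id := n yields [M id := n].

S
M
when cond do M otherwise M
when cond do id := n otherwise M
when cond do id := n otherwise id := n

[S [M when cond do [M id := n] otherwise [M id := n]]]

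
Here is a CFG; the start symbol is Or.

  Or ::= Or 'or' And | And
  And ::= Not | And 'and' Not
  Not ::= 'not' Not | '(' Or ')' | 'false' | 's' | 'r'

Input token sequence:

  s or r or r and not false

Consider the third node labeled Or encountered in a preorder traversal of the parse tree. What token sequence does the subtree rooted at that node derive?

s

[Or [Or [Or [And [Not s]]] or [And [Not r]]] or [And [And [Not r]] and [Not not [Not false]]]]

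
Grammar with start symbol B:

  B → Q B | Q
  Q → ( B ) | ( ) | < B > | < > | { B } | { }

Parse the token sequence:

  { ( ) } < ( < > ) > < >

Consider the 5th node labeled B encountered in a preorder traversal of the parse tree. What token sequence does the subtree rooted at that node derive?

[B [Q { [B [Q ( )]] }] [B [Q < [B [Q ( [B [Q < >]] )]] >] [B [Q < >]]]]

< >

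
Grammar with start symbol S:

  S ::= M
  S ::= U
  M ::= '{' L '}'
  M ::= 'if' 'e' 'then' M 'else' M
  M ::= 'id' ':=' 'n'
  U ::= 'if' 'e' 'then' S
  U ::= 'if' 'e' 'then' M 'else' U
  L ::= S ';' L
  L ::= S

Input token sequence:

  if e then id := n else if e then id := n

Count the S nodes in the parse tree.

[S [U if e then [M id := n] else [U if e then [S [M id := n]]]]]

2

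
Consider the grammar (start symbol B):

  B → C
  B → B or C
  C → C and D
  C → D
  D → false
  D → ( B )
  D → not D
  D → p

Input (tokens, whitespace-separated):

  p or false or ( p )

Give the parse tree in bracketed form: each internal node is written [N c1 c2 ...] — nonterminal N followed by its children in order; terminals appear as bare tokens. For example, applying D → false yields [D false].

[B [B [B [C [D p]]] or [C [D false]]] or [C [D ( [B [C [D p]]] )]]]

B
B or C
B or C or C
C or C or C
D or C or C
p or C or C
p or D or C
p or false or C
p or false or D
p or false or ( B )
p or false or ( C )
p or false or ( D )
p or false or ( p )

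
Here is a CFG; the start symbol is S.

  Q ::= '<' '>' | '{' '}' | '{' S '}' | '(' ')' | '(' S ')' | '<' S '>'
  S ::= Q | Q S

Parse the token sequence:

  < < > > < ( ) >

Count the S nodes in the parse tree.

4

[S [Q < [S [Q < >]] >] [S [Q < [S [Q ( )]] >]]]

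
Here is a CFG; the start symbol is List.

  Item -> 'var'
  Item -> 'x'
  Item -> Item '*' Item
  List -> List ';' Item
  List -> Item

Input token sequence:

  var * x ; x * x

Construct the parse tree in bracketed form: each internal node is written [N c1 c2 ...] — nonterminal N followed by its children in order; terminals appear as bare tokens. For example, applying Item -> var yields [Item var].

List
List ; Item
Item ; Item
Item * Item ; Item
var * Item ; Item
var * x ; Item
var * x ; Item * Item
var * x ; x * Item
var * x ; x * x

[List [List [Item [Item var] * [Item x]]] ; [Item [Item x] * [Item x]]]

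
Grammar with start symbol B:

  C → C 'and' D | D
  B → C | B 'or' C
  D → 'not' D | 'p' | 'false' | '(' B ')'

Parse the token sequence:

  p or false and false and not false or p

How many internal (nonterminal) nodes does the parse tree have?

14

[B [B [B [C [D p]]] or [C [C [C [D false]] and [D false]] and [D not [D false]]]] or [C [D p]]]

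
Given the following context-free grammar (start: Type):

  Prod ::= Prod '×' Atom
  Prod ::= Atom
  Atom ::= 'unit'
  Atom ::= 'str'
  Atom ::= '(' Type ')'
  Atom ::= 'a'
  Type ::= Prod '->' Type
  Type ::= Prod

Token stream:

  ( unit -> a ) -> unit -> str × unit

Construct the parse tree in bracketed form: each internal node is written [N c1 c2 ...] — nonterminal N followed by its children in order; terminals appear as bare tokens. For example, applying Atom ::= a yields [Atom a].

[Type [Prod [Atom ( [Type [Prod [Atom unit]] -> [Type [Prod [Atom a]]]] )]] -> [Type [Prod [Atom unit]] -> [Type [Prod [Prod [Atom str]] × [Atom unit]]]]]

Type
Prod -> Type
Atom -> Type
( Type ) -> Type
( Prod -> Type ) -> Type
( Atom -> Type ) -> Type
( unit -> Type ) -> Type
( unit -> Prod ) -> Type
( unit -> Atom ) -> Type
( unit -> a ) -> Type
( unit -> a ) -> Prod -> Type
( unit -> a ) -> Atom -> Type
( unit -> a ) -> unit -> Type
( unit -> a ) -> unit -> Prod
( unit -> a ) -> unit -> Prod × Atom
( unit -> a ) -> unit -> Atom × Atom
( unit -> a ) -> unit -> str × Atom
( unit -> a ) -> unit -> str × unit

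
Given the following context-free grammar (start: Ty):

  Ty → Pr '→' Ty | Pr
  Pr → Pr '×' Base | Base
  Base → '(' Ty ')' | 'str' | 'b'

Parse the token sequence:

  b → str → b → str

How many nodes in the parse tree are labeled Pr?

[Ty [Pr [Base b]] → [Ty [Pr [Base str]] → [Ty [Pr [Base b]] → [Ty [Pr [Base str]]]]]]

4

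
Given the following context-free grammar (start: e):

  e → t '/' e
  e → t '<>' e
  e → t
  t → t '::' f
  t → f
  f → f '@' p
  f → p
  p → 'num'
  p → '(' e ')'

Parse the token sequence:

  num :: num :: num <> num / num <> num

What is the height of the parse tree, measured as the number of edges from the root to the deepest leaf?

7

[e [t [t [t [f [p num]]] :: [f [p num]]] :: [f [p num]]] <> [e [t [f [p num]]] / [e [t [f [p num]]] <> [e [t [f [p num]]]]]]]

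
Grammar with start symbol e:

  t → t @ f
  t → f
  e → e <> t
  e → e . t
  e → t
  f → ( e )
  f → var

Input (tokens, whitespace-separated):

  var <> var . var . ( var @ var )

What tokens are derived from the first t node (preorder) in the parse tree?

[e [e [e [e [t [f var]]] <> [t [f var]]] . [t [f var]]] . [t [f ( [e [t [t [f var]] @ [f var]]] )]]]

var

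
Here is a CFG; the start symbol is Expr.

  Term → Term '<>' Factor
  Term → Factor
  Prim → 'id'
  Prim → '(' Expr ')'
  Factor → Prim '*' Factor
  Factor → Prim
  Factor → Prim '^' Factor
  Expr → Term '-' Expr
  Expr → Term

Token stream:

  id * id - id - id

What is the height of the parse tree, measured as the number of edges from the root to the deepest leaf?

[Expr [Term [Factor [Prim id] * [Factor [Prim id]]]] - [Expr [Term [Factor [Prim id]]] - [Expr [Term [Factor [Prim id]]]]]]

6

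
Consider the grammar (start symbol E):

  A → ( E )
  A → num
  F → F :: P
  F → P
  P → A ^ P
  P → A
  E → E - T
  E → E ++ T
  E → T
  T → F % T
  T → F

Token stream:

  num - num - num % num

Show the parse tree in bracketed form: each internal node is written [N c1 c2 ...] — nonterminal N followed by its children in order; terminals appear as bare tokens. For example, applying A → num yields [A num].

[E [E [E [T [F [P [A num]]]]] - [T [F [P [A num]]]]] - [T [F [P [A num]]] % [T [F [P [A num]]]]]]

E
E - T
E - T - T
T - T - T
F - T - T
P - T - T
A - T - T
num - T - T
num - F - T
num - P - T
num - A - T
num - num - T
num - num - F % T
num - num - P % T
num - num - A % T
num - num - num % T
num - num - num % F
num - num - num % P
num - num - num % A
num - num - num % num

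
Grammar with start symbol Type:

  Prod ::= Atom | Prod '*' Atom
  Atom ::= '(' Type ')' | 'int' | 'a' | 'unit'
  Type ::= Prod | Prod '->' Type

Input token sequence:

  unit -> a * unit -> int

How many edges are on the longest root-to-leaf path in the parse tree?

[Type [Prod [Atom unit]] -> [Type [Prod [Prod [Atom a]] * [Atom unit]] -> [Type [Prod [Atom int]]]]]

5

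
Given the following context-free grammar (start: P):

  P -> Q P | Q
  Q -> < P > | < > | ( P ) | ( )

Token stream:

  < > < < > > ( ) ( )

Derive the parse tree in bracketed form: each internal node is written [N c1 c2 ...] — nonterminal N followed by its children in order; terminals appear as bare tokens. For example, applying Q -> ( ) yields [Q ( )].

[P [Q < >] [P [Q < [P [Q < >]] >] [P [Q ( )] [P [Q ( )]]]]]

P
Q P
< > P
< > Q P
< > < P > P
< > < Q > P
< > < < > > P
< > < < > > Q P
< > < < > > ( ) P
< > < < > > ( ) Q
< > < < > > ( ) ( )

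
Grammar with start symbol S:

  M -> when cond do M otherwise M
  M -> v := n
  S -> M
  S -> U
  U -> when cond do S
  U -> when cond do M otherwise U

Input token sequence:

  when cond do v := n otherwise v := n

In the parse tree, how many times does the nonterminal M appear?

3

[S [M when cond do [M v := n] otherwise [M v := n]]]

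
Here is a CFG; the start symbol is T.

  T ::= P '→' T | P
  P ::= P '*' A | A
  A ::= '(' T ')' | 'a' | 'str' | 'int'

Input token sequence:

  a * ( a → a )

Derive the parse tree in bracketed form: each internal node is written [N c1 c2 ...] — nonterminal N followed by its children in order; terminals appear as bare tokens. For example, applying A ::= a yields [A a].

[T [P [P [A a]] * [A ( [T [P [A a]] → [T [P [A a]]]] )]]]

T
P
P * A
A * A
a * A
a * ( T )
a * ( P → T )
a * ( A → T )
a * ( a → T )
a * ( a → P )
a * ( a → A )
a * ( a → a )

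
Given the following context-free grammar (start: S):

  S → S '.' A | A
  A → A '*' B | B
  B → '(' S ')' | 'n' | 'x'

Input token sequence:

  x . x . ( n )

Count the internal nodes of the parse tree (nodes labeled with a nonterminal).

[S [S [S [A [B x]]] . [A [B x]]] . [A [B ( [S [A [B n]]] )]]]

12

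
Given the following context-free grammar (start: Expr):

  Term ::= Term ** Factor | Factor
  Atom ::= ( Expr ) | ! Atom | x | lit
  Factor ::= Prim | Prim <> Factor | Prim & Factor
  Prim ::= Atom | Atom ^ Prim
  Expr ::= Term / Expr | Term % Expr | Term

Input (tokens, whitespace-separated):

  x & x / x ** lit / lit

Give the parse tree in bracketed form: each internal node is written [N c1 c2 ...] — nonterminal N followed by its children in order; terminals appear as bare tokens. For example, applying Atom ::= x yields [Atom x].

Expr
Term / Expr
Factor / Expr
Prim & Factor / Expr
Atom & Factor / Expr
x & Factor / Expr
x & Prim / Expr
x & Atom / Expr
x & x / Expr
x & x / Term / Expr
x & x / Term ** Factor / Expr
x & x / Factor ** Factor / Expr
x & x / Prim ** Factor / Expr
x & x / Atom ** Factor / Expr
x & x / x ** Factor / Expr
x & x / x ** Prim / Expr
x & x / x ** Atom / Expr
x & x / x ** lit / Expr
x & x / x ** lit / Term
x & x / x ** lit / Factor
x & x / x ** lit / Prim
x & x / x ** lit / Atom
x & x / x ** lit / lit

[Expr [Term [Factor [Prim [Atom x]] & [Factor [Prim [Atom x]]]]] / [Expr [Term [Term [Factor [Prim [Atom x]]]] ** [Factor [Prim [Atom lit]]]] / [Expr [Term [Factor [Prim [Atom lit]]]]]]]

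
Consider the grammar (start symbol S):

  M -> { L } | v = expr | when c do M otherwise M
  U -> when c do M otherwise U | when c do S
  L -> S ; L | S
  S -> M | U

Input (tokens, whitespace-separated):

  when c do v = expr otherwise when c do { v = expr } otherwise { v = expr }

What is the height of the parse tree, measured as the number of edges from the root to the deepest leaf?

7

[S [M when c do [M v = expr] otherwise [M when c do [M { [L [S [M v = expr]]] }] otherwise [M { [L [S [M v = expr]]] }]]]]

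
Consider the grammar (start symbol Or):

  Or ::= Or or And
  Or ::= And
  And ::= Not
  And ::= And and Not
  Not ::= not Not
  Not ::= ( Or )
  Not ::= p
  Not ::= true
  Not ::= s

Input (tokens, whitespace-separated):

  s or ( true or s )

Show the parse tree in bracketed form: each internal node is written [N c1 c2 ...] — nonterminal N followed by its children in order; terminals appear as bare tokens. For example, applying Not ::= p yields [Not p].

[Or [Or [And [Not s]]] or [And [Not ( [Or [Or [And [Not true]]] or [And [Not s]]] )]]]

Or
Or or And
And or And
Not or And
s or And
s or Not
s or ( Or )
s or ( Or or And )
s or ( And or And )
s or ( Not or And )
s or ( true or And )
s or ( true or Not )
s or ( true or s )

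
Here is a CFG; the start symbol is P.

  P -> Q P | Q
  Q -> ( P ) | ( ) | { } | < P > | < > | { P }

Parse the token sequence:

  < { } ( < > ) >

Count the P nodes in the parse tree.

[P [Q < [P [Q { }] [P [Q ( [P [Q < >]] )]]] >]]

4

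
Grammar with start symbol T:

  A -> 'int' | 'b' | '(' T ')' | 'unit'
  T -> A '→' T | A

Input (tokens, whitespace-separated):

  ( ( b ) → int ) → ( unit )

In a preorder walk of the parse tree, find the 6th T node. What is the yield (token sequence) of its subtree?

[T [A ( [T [A ( [T [A b]] )] → [T [A int]]] )] → [T [A ( [T [A unit]] )]]]

unit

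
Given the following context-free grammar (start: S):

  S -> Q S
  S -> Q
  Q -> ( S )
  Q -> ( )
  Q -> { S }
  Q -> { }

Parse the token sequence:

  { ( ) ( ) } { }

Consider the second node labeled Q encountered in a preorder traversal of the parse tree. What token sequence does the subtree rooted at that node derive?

[S [Q { [S [Q ( )] [S [Q ( )]]] }] [S [Q { }]]]

( )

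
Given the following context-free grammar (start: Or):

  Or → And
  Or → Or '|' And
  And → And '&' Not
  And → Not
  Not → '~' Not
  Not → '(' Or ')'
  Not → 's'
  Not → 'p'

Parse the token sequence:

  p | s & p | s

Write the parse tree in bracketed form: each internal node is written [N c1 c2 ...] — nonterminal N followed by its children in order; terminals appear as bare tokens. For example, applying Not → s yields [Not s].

Or
Or | And
Or | And | And
And | And | And
Not | And | And
p | And | And
p | And & Not | And
p | Not & Not | And
p | s & Not | And
p | s & p | And
p | s & p | Not
p | s & p | s

[Or [Or [Or [And [Not p]]] | [And [And [Not s]] & [Not p]]] | [And [Not s]]]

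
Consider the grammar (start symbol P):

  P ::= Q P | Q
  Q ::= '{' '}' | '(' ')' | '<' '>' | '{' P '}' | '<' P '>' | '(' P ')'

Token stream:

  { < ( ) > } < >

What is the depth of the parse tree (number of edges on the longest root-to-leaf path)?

6

[P [Q { [P [Q < [P [Q ( )]] >]] }] [P [Q < >]]]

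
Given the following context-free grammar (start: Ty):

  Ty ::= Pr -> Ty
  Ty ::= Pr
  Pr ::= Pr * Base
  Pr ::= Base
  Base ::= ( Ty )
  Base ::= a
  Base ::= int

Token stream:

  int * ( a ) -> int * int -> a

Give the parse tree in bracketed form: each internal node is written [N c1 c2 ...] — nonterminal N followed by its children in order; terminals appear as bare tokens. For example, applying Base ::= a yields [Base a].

[Ty [Pr [Pr [Base int]] * [Base ( [Ty [Pr [Base a]]] )]] -> [Ty [Pr [Pr [Base int]] * [Base int]] -> [Ty [Pr [Base a]]]]]

Ty
Pr -> Ty
Pr * Base -> Ty
Base * Base -> Ty
int * Base -> Ty
int * ( Ty ) -> Ty
int * ( Pr ) -> Ty
int * ( Base ) -> Ty
int * ( a ) -> Ty
int * ( a ) -> Pr -> Ty
int * ( a ) -> Pr * Base -> Ty
int * ( a ) -> Base * Base -> Ty
int * ( a ) -> int * Base -> Ty
int * ( a ) -> int * int -> Ty
int * ( a ) -> int * int -> Pr
int * ( a ) -> int * int -> Base
int * ( a ) -> int * int -> a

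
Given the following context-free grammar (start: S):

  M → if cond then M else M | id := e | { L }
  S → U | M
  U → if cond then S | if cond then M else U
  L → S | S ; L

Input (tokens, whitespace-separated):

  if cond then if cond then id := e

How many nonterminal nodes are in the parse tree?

6

[S [U if cond then [S [U if cond then [S [M id := e]]]]]]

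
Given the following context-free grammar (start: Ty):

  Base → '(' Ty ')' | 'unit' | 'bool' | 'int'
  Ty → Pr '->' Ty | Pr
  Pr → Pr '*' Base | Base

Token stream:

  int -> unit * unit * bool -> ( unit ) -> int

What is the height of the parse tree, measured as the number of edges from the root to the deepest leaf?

[Ty [Pr [Base int]] -> [Ty [Pr [Pr [Pr [Base unit]] * [Base unit]] * [Base bool]] -> [Ty [Pr [Base ( [Ty [Pr [Base unit]]] )]] -> [Ty [Pr [Base int]]]]]]

8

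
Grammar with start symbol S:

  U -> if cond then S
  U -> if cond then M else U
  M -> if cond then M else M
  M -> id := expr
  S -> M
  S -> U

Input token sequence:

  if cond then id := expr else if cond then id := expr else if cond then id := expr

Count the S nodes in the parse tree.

[S [U if cond then [M id := expr] else [U if cond then [M id := expr] else [U if cond then [S [M id := expr]]]]]]

2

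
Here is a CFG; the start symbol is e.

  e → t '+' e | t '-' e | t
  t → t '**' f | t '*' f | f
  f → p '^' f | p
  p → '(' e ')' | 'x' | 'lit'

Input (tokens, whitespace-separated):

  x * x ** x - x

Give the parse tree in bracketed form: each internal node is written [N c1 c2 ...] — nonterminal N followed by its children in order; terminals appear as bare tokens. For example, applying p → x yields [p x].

e
t - e
t ** f - e
t * f ** f - e
f * f ** f - e
p * f ** f - e
x * f ** f - e
x * p ** f - e
x * x ** f - e
x * x ** p - e
x * x ** x - e
x * x ** x - t
x * x ** x - f
x * x ** x - p
x * x ** x - x

[e [t [t [t [f [p x]]] * [f [p x]]] ** [f [p x]]] - [e [t [f [p x]]]]]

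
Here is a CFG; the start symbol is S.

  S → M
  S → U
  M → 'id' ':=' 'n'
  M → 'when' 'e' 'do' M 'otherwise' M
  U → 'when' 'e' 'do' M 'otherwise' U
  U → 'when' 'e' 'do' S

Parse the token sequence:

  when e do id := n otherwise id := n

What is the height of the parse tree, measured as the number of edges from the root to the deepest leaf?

3

[S [M when e do [M id := n] otherwise [M id := n]]]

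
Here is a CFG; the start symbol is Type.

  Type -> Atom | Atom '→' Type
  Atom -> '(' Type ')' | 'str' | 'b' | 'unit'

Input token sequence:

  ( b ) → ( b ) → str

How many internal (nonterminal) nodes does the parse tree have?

[Type [Atom ( [Type [Atom b]] )] → [Type [Atom ( [Type [Atom b]] )] → [Type [Atom str]]]]

10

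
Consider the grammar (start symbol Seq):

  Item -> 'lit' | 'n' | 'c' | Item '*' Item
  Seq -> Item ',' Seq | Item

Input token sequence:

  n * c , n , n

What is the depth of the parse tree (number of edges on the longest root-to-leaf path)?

[Seq [Item [Item n] * [Item c]] , [Seq [Item n] , [Seq [Item n]]]]

4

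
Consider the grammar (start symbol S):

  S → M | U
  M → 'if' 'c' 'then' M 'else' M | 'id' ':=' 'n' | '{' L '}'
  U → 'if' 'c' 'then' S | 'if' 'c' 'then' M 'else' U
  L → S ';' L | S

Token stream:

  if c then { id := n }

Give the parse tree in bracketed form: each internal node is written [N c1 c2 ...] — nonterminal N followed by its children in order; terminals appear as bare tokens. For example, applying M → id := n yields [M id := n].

[S [U if c then [S [M { [L [S [M id := n]]] }]]]]

S
U
if c then S
if c then M
if c then { L }
if c then { S }
if c then { M }
if c then { id := n }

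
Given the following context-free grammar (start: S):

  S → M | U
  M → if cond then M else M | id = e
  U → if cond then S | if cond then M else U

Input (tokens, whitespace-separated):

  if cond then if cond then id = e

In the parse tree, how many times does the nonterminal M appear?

1

[S [U if cond then [S [U if cond then [S [M id = e]]]]]]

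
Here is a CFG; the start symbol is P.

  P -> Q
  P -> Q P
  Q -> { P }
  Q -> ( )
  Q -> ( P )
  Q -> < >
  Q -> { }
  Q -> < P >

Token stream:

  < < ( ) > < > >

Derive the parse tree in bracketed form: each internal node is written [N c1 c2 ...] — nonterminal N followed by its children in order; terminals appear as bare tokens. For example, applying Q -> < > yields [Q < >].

[P [Q < [P [Q < [P [Q ( )]] >] [P [Q < >]]] >]]

P
Q
< P >
< Q P >
< < P > P >
< < Q > P >
< < ( ) > P >
< < ( ) > Q >
< < ( ) > < > >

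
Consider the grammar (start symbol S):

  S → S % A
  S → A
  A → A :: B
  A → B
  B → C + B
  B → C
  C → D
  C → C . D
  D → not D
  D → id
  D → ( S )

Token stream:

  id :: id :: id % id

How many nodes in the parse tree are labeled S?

2

[S [S [A [A [A [B [C [D id]]]] :: [B [C [D id]]]] :: [B [C [D id]]]]] % [A [B [C [D id]]]]]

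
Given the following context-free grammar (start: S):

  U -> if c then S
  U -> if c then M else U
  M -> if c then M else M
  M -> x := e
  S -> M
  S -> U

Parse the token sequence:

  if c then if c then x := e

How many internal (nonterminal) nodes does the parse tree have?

6

[S [U if c then [S [U if c then [S [M x := e]]]]]]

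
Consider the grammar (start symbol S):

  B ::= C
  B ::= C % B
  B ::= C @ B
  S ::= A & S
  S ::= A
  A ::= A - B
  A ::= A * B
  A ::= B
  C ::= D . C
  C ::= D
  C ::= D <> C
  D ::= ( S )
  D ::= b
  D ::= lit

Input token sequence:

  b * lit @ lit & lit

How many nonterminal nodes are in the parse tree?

[S [A [A [B [C [D b]]]] * [B [C [D lit]] @ [B [C [D lit]]]]] & [S [A [B [C [D lit]]]]]]

17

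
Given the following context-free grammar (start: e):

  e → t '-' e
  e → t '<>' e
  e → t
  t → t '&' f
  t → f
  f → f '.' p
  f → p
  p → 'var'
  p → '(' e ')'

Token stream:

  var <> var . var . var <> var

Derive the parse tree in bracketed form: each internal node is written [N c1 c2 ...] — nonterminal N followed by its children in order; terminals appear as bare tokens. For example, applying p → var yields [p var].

[e [t [f [p var]]] <> [e [t [f [f [f [p var]] . [p var]] . [p var]]] <> [e [t [f [p var]]]]]]

e
t <> e
f <> e
p <> e
var <> e
var <> t <> e
var <> f <> e
var <> f . p <> e
var <> f . p . p <> e
var <> p . p . p <> e
var <> var . p . p <> e
var <> var . var . p <> e
var <> var . var . var <> e
var <> var . var . var <> t
var <> var . var . var <> f
var <> var . var . var <> p
var <> var . var . var <> var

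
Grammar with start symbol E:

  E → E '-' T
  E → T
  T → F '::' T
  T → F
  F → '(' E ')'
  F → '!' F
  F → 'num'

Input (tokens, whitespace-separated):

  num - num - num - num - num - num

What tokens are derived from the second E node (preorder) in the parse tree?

[E [E [E [E [E [E [T [F num]]] - [T [F num]]] - [T [F num]]] - [T [F num]]] - [T [F num]]] - [T [F num]]]

num - num - num - num - num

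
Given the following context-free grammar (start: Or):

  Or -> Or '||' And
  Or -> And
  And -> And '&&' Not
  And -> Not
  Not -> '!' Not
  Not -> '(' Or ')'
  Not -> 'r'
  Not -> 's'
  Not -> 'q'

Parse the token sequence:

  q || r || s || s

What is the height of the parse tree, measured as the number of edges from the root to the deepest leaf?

6

[Or [Or [Or [Or [And [Not q]]] || [And [Not r]]] || [And [Not s]]] || [And [Not s]]]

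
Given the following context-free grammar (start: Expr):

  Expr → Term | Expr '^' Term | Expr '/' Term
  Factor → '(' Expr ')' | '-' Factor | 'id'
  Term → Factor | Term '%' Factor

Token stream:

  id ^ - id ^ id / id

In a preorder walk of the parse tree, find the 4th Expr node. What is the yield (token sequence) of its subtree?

[Expr [Expr [Expr [Expr [Term [Factor id]]] ^ [Term [Factor - [Factor id]]]] ^ [Term [Factor id]]] / [Term [Factor id]]]

id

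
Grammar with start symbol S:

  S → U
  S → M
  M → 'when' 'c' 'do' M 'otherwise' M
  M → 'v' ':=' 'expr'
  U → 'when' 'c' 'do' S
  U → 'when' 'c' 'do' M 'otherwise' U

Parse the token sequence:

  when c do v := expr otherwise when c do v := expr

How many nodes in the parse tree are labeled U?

2

[S [U when c do [M v := expr] otherwise [U when c do [S [M v := expr]]]]]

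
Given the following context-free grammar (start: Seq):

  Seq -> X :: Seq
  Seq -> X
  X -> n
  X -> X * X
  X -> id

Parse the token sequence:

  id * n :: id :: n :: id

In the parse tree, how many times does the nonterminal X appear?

[Seq [X [X id] * [X n]] :: [Seq [X id] :: [Seq [X n] :: [Seq [X id]]]]]

6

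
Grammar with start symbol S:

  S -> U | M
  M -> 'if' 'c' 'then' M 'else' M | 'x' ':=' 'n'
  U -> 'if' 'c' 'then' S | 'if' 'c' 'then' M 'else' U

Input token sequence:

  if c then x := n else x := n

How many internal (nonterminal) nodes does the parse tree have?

[S [M if c then [M x := n] else [M x := n]]]

4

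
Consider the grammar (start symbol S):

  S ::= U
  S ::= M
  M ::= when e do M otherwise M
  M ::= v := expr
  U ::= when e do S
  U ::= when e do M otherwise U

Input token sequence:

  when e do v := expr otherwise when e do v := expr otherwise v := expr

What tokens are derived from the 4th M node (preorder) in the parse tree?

[S [M when e do [M v := expr] otherwise [M when e do [M v := expr] otherwise [M v := expr]]]]

v := expr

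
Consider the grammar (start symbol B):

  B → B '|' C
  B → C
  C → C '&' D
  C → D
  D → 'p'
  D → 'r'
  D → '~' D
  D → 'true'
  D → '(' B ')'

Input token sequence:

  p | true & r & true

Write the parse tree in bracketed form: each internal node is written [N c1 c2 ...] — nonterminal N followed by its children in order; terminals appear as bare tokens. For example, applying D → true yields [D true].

[B [B [C [D p]]] | [C [C [C [D true]] & [D r]] & [D true]]]

B
B | C
C | C
D | C
p | C
p | C & D
p | C & D & D
p | D & D & D
p | true & D & D
p | true & r & D
p | true & r & true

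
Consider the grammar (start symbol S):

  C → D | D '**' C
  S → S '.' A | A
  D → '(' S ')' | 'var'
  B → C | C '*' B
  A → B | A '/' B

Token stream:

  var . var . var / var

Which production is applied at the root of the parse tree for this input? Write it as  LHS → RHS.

[S [S [S [A [B [C [D var]]]]] . [A [B [C [D var]]]]] . [A [A [B [C [D var]]]] / [B [C [D var]]]]]

S → S '.' A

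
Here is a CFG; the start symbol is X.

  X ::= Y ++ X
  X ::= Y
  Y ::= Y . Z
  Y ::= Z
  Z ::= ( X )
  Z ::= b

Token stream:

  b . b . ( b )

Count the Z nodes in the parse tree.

[X [Y [Y [Y [Z b]] . [Z b]] . [Z ( [X [Y [Z b]]] )]]]

4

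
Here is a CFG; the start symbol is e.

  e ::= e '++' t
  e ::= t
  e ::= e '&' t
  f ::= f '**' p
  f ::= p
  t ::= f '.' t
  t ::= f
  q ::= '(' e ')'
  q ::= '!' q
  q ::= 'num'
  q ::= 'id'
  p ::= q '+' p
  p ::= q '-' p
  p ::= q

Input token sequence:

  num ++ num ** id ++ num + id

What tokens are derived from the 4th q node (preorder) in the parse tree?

[e [e [e [t [f [p [q num]]]]] ++ [t [f [f [p [q num]]] ** [p [q id]]]]] ++ [t [f [p [q num] + [p [q id]]]]]]

num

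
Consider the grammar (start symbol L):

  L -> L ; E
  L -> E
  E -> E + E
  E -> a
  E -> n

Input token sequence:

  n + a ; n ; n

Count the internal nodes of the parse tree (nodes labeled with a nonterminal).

8

[L [L [L [E [E n] + [E a]]] ; [E n]] ; [E n]]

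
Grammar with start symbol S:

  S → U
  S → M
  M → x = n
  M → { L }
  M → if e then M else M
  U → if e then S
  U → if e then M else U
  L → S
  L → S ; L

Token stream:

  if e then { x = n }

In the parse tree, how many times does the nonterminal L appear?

1

[S [U if e then [S [M { [L [S [M x = n]]] }]]]]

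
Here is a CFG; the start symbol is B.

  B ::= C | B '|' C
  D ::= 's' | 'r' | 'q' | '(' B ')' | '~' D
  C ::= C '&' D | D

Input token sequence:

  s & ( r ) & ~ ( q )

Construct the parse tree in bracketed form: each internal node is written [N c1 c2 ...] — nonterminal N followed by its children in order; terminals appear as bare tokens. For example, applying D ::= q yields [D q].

B
C
C & D
C & D & D
D & D & D
s & D & D
s & ( B ) & D
s & ( C ) & D
s & ( D ) & D
s & ( r ) & D
s & ( r ) & ~ D
s & ( r ) & ~ ( B )
s & ( r ) & ~ ( C )
s & ( r ) & ~ ( D )
s & ( r ) & ~ ( q )

[B [C [C [C [D s]] & [D ( [B [C [D r]]] )]] & [D ~ [D ( [B [C [D q]]] )]]]]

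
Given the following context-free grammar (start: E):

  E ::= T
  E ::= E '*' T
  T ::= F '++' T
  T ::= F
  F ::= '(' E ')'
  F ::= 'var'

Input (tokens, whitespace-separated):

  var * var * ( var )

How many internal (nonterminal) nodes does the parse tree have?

[E [E [E [T [F var]]] * [T [F var]]] * [T [F ( [E [T [F var]]] )]]]

12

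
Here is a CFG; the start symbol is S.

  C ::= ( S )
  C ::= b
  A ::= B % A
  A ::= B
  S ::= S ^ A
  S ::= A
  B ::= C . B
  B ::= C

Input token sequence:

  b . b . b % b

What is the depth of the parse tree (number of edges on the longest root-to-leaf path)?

6

[S [A [B [C b] . [B [C b] . [B [C b]]]] % [A [B [C b]]]]]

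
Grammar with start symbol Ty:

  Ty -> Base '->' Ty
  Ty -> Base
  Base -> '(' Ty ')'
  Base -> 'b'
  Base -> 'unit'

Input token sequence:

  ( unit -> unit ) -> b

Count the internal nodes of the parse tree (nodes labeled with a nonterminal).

8

[Ty [Base ( [Ty [Base unit] -> [Ty [Base unit]]] )] -> [Ty [Base b]]]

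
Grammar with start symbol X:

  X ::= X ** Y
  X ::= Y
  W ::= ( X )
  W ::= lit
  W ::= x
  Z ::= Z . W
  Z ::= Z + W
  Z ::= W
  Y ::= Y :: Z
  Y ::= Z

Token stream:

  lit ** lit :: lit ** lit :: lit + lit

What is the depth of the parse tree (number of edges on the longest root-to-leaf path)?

6

[X [X [X [Y [Z [W lit]]]] ** [Y [Y [Z [W lit]]] :: [Z [W lit]]]] ** [Y [Y [Z [W lit]]] :: [Z [Z [W lit]] + [W lit]]]]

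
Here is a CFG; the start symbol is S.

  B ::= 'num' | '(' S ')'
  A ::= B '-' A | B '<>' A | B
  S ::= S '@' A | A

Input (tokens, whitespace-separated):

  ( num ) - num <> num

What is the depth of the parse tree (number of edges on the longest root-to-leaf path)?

[S [A [B ( [S [A [B num]]] )] - [A [B num] <> [A [B num]]]]]

6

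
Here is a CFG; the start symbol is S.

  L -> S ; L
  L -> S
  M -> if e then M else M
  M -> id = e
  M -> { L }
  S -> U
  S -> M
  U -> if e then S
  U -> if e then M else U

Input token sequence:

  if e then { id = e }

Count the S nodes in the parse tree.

3

[S [U if e then [S [M { [L [S [M id = e]]] }]]]]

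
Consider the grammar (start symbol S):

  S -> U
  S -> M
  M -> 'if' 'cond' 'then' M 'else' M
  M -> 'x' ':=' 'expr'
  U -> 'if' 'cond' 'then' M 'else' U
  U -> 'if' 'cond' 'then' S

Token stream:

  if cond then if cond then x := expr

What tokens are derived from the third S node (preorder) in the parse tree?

[S [U if cond then [S [U if cond then [S [M x := expr]]]]]]

x := expr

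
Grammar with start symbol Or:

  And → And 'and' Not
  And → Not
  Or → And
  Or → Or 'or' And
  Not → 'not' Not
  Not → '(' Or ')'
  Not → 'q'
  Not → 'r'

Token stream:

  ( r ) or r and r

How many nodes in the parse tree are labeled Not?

4

[Or [Or [And [Not ( [Or [And [Not r]]] )]]] or [And [And [Not r]] and [Not r]]]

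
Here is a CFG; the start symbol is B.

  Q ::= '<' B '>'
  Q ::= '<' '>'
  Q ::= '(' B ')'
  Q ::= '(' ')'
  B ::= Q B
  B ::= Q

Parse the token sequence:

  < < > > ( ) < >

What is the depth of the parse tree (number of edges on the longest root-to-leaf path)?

4

[B [Q < [B [Q < >]] >] [B [Q ( )] [B [Q < >]]]]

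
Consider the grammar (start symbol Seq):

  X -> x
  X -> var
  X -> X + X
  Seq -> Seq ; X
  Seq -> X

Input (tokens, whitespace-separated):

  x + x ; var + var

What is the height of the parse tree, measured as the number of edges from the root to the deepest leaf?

4

[Seq [Seq [X [X x] + [X x]]] ; [X [X var] + [X var]]]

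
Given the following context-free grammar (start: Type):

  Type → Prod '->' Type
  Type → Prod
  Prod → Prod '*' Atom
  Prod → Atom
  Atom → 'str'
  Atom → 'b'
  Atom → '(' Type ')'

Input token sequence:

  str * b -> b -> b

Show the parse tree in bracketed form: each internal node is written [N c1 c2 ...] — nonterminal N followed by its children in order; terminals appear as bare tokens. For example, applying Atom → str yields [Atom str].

Type
Prod -> Type
Prod * Atom -> Type
Atom * Atom -> Type
str * Atom -> Type
str * b -> Type
str * b -> Prod -> Type
str * b -> Atom -> Type
str * b -> b -> Type
str * b -> b -> Prod
str * b -> b -> Atom
str * b -> b -> b

[Type [Prod [Prod [Atom str]] * [Atom b]] -> [Type [Prod [Atom b]] -> [Type [Prod [Atom b]]]]]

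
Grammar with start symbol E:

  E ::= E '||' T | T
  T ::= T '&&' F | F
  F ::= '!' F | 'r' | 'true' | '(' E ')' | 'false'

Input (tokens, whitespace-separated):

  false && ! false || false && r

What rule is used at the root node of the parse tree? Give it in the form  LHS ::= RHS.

E ::= E '||' T

[E [E [T [T [F false]] && [F ! [F false]]]] || [T [T [F false]] && [F r]]]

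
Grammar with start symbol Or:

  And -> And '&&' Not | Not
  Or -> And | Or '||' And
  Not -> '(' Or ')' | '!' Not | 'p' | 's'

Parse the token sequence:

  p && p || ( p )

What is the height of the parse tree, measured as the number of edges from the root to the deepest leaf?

6

[Or [Or [And [And [Not p]] && [Not p]]] || [And [Not ( [Or [And [Not p]]] )]]]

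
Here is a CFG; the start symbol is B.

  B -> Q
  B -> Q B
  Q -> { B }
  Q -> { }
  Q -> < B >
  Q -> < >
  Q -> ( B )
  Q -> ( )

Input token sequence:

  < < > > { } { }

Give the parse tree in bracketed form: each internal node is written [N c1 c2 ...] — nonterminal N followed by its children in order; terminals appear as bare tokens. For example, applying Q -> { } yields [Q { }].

B
Q B
< B > B
< Q > B
< < > > B
< < > > Q B
< < > > { } B
< < > > { } Q
< < > > { } { }

[B [Q < [B [Q < >]] >] [B [Q { }] [B [Q { }]]]]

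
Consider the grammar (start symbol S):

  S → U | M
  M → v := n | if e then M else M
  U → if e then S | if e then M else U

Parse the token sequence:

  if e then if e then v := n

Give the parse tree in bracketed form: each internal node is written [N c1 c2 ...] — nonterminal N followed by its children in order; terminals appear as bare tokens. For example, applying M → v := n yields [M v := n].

[S [U if e then [S [U if e then [S [M v := n]]]]]]

S
U
if e then S
if e then U
if e then if e then S
if e then if e then M
if e then if e then v := n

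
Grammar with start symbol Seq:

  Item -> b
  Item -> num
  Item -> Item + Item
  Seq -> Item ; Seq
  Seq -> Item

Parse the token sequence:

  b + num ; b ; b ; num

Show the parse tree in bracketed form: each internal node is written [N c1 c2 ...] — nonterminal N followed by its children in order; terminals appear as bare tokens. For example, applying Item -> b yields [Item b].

[Seq [Item [Item b] + [Item num]] ; [Seq [Item b] ; [Seq [Item b] ; [Seq [Item num]]]]]

Seq
Item ; Seq
Item + Item ; Seq
b + Item ; Seq
b + num ; Seq
b + num ; Item ; Seq
b + num ; b ; Seq
b + num ; b ; Item ; Seq
b + num ; b ; b ; Seq
b + num ; b ; b ; Item
b + num ; b ; b ; num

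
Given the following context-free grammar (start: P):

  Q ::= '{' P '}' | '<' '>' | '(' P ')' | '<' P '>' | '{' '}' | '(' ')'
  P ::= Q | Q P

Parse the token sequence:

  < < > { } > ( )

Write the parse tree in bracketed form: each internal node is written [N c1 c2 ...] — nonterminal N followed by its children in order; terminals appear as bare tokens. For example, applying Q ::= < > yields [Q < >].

P
Q P
< P > P
< Q P > P
< < > P > P
< < > Q > P
< < > { } > P
< < > { } > Q
< < > { } > ( )

[P [Q < [P [Q < >] [P [Q { }]]] >] [P [Q ( )]]]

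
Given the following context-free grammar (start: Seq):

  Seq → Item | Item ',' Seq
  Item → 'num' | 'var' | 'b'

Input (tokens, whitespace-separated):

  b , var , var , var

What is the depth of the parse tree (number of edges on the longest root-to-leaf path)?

5

[Seq [Item b] , [Seq [Item var] , [Seq [Item var] , [Seq [Item var]]]]]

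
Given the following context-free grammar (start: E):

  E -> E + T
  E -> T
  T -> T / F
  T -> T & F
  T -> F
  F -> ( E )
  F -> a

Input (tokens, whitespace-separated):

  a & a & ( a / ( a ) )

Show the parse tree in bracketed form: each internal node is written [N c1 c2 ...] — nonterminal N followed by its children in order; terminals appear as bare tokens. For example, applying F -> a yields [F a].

E
T
T & F
T & F & F
F & F & F
a & F & F
a & a & F
a & a & ( E )
a & a & ( T )
a & a & ( T / F )
a & a & ( F / F )
a & a & ( a / F )
a & a & ( a / ( E ) )
a & a & ( a / ( T ) )
a & a & ( a / ( F ) )
a & a & ( a / ( a ) )

[E [T [T [T [F a]] & [F a]] & [F ( [E [T [T [F a]] / [F ( [E [T [F a]]] )]]] )]]]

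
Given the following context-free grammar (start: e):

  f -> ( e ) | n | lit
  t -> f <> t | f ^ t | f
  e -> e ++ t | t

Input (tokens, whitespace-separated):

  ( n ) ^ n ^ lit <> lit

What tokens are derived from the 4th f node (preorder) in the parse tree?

[e [t [f ( [e [t [f n]]] )] ^ [t [f n] ^ [t [f lit] <> [t [f lit]]]]]]

lit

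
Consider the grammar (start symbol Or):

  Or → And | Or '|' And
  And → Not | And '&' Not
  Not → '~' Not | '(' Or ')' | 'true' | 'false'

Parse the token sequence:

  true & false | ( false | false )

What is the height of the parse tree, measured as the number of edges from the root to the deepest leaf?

7

[Or [Or [And [And [Not true]] & [Not false]]] | [And [Not ( [Or [Or [And [Not false]]] | [And [Not false]]] )]]]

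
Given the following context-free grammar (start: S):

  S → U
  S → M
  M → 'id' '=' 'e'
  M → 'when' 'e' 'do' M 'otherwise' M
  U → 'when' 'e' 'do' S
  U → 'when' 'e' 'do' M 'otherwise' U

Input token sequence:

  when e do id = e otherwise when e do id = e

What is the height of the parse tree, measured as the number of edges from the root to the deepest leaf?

[S [U when e do [M id = e] otherwise [U when e do [S [M id = e]]]]]

5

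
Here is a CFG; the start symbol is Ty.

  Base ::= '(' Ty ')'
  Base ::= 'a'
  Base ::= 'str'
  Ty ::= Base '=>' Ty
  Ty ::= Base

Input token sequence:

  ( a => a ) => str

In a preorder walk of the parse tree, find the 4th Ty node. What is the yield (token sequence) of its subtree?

[Ty [Base ( [Ty [Base a] => [Ty [Base a]]] )] => [Ty [Base str]]]

str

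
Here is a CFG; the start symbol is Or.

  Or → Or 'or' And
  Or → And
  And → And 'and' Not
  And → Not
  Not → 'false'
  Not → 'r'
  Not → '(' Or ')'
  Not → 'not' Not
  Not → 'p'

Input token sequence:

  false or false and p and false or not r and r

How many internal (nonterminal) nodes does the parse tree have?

16

[Or [Or [Or [And [Not false]]] or [And [And [And [Not false]] and [Not p]] and [Not false]]] or [And [And [Not not [Not r]]] and [Not r]]]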